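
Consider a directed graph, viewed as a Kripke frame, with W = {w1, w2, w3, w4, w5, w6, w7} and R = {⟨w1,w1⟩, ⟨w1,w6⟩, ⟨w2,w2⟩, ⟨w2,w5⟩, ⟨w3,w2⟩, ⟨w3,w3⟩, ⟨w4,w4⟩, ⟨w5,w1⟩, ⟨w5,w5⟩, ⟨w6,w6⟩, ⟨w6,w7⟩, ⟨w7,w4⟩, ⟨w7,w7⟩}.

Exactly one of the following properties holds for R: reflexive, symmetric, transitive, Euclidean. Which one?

Reflexive: yes — every world is R-related to itself.
Symmetric: no — w1 R w6 but not w6 R w1.
Transitive: no — w1 R w6 and w6 R w7, but not w1 R w7.
Euclidean: no — w1 R w6 and w1 R w1, but not w6 R w1.
Only reflexive holds.

reflexive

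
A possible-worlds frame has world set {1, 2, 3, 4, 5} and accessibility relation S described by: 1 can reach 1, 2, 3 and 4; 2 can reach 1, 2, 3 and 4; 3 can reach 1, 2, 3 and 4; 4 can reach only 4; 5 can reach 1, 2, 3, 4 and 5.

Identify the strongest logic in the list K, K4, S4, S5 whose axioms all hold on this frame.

S4

Transitive (axiom 4): yes — every two-step S-path is closed by a direct edge.
Reflexive (axiom T): yes — every world is S-related to itself.
Euclidean (axiom 5): no — 1 S 4 and 1 S 2, but not 4 S 2.
So F validates K, K4, S4; S5 would additionally require S to be Euclidean. The strongest is S4.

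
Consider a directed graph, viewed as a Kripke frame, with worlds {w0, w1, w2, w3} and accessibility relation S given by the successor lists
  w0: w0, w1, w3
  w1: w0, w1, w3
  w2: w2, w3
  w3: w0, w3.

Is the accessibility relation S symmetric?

Symmetric: no — w1 S w3 but not w3 S w1.

No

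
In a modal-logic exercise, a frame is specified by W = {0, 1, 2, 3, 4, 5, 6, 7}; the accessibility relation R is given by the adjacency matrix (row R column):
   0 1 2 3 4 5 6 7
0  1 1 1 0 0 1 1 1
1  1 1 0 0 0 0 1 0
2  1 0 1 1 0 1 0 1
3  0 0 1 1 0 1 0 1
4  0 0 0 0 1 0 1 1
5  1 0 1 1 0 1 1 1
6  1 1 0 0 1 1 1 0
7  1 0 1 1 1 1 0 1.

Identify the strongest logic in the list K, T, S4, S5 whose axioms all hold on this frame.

T

Reflexive (axiom T): yes — every world is R-related to itself.
Transitive (axiom 4): no — 0 R 2 and 2 R 3, but not 0 R 3.
Euclidean (axiom 5): no — 0 R 1 and 0 R 2, but not 1 R 2.
So F validates K, T; S4 would additionally require R to be transitive. The strongest is T.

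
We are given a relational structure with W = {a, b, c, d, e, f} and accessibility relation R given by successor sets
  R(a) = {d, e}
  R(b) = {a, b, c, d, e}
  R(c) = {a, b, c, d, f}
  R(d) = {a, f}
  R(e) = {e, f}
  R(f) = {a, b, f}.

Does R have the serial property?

Yes

Serial: yes — every world has a successor (e.g. a R d).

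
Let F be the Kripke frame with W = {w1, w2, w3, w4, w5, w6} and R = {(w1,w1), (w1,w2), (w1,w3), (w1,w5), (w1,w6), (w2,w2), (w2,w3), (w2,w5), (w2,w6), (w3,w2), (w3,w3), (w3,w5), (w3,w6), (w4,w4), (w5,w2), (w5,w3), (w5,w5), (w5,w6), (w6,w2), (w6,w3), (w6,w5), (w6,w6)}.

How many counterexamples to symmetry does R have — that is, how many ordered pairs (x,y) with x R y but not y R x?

4

Enumerating: (w1,w2), (w1,w3), (w1,w5), (w1,w6).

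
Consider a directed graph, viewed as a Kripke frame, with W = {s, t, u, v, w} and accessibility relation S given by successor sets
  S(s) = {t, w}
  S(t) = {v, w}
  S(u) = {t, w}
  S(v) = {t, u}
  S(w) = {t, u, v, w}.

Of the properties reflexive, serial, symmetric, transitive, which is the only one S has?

serial

Reflexive: no — s is not related to itself.
Serial: yes — every world has a successor (e.g. s S t).
Symmetric: no — s S t but not t S s.
Transitive: no — s S t and t S v, but not s S v.
Only serial holds.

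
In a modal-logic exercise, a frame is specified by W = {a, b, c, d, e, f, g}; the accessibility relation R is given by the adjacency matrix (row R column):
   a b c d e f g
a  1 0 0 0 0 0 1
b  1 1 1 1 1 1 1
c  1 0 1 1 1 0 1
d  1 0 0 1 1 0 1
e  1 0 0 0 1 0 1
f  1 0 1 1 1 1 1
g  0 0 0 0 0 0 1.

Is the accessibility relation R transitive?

Transitive: yes — every two-step R-path is closed by a direct edge.

Yes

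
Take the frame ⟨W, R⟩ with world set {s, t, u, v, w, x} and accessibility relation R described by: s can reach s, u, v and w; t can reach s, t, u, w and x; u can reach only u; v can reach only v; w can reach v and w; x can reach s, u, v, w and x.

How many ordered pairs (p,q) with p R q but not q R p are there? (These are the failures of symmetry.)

Enumerating: (s,u), (s,v), (s,w), (t,s), (t,u), (t,w), (t,x), (w,v), (x,s), (x,u), (x,v), (x,w).

12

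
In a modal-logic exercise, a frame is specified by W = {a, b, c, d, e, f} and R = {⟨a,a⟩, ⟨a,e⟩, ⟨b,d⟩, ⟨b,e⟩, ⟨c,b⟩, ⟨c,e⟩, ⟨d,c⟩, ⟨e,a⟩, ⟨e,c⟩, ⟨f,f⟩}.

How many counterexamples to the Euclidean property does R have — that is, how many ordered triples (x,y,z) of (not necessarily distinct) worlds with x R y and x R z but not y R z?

12

Enumerating: (a,e,e), (b,d,d), (b,d,e), (b,e,d), (b,e,e), (c,b,b), (c,e,b), (c,e,e), (d,c,c), (e,a,c), (e,c,a), (e,c,c).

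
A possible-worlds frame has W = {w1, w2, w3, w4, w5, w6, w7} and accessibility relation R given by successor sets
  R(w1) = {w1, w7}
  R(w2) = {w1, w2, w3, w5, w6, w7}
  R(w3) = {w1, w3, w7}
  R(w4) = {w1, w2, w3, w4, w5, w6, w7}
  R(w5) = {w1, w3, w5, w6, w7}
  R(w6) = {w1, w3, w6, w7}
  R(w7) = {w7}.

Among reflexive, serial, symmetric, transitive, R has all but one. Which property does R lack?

symmetric

Reflexive: yes — every world is R-related to itself.
Serial: yes — every world has a successor (e.g. w1 R w1).
Symmetric: no — w1 R w7 but not w7 R w1.
Transitive: yes — every two-step R-path is closed by a direct edge.
Only symmetric fails.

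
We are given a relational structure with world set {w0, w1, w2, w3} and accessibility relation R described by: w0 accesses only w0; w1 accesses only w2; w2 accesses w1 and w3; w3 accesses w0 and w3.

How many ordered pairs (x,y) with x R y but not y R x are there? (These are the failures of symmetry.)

Enumerating: (w2,w3), (w3,w0).

2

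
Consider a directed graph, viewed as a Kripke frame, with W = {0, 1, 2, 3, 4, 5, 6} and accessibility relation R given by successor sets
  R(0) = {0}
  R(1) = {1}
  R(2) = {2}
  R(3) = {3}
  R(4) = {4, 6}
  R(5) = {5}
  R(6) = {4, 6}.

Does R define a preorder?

Reflexive: yes — every world is R-related to itself.
Transitive: yes — every two-step R-path is closed by a direct edge.
So R is a preorder.

Yes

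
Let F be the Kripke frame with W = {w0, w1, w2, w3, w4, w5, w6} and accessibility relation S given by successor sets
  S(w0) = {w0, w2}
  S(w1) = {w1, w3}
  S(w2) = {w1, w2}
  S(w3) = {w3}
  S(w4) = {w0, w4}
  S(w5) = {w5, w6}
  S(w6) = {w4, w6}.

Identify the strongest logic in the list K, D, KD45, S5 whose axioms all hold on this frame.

Serial (axiom D): yes — every world has a successor (e.g. w0 S w0).
Euclidean (axiom 5): no — w0 S w2 and w0 S w0, but not w2 S w0.
Transitive (axiom 4): no — w0 S w2 and w2 S w1, but not w0 S w1.
Reflexive (axiom T): yes — every world is S-related to itself.
So F validates K, D; KD45 would additionally require S to be Euclidean and transitive. The strongest is D.

D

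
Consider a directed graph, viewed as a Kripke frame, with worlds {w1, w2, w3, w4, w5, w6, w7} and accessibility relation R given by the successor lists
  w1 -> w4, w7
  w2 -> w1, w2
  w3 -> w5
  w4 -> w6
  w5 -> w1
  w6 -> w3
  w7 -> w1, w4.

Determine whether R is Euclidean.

No

Euclidean: no — w1 R w4 and w1 R w7, but not w4 R w7.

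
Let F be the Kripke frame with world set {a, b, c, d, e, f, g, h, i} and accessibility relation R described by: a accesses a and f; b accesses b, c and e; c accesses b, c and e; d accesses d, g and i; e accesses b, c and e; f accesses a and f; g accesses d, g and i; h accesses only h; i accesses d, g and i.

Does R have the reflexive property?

Reflexive: yes — every world is R-related to itself.

Yes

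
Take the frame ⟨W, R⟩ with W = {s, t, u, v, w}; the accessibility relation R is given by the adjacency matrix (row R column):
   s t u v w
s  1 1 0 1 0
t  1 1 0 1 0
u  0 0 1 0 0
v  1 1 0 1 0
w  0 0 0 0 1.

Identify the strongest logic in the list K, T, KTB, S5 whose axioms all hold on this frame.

Reflexive (axiom T): yes — every world is R-related to itself.
Symmetric (axiom B): yes — every pair in R has its reverse in R.
Euclidean (axiom 5): yes — any two successors of a common world are R-related.
So F validates K, T, KTB, S5. The strongest is S5.

S5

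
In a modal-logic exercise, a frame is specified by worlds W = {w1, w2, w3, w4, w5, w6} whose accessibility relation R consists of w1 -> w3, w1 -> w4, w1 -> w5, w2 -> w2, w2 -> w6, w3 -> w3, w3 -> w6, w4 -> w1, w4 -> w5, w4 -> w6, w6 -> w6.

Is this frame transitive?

No

Transitive: no — w1 R w3 and w3 R w6, but not w1 R w6.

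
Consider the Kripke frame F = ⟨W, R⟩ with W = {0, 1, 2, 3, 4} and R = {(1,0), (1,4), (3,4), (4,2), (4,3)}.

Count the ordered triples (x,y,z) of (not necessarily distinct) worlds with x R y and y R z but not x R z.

Enumerating: (1,4,2), (1,4,3), (3,4,2), (3,4,3), (4,3,4).

5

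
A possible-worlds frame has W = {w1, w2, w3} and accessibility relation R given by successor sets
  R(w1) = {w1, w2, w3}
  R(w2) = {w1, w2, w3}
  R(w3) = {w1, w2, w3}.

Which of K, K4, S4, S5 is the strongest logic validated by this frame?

Transitive (axiom 4): yes — every two-step R-path is closed by a direct edge.
Reflexive (axiom T): yes — every world is R-related to itself.
Euclidean (axiom 5): yes — any two successors of a common world are R-related.
So F validates K, K4, S4, S5. The strongest is S5.

S5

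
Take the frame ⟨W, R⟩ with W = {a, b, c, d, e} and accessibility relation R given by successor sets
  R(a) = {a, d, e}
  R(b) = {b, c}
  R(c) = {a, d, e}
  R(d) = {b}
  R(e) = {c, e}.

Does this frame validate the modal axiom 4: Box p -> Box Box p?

No

By correspondence theory, 4 is valid on a frame iff R is transitive.
Transitive: no — a R d and d R b, but not a R b.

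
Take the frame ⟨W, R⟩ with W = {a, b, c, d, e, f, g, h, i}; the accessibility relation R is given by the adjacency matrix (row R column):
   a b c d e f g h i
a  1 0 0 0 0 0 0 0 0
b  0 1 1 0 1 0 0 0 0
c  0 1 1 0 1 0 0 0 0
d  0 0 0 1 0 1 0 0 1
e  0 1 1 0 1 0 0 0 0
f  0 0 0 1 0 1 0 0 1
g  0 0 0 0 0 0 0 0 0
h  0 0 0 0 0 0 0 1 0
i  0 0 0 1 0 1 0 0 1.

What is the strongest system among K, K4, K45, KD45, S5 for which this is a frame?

K45

Transitive (axiom 4): yes — every two-step R-path is closed by a direct edge.
Euclidean (axiom 5): yes — any two successors of a common world are R-related.
Serial (axiom D): no — g has no R-successor.
Reflexive (axiom T): no — g is not related to itself.
So F validates K, K4, K45; KD45 would additionally require R to be serial. The strongest is K45.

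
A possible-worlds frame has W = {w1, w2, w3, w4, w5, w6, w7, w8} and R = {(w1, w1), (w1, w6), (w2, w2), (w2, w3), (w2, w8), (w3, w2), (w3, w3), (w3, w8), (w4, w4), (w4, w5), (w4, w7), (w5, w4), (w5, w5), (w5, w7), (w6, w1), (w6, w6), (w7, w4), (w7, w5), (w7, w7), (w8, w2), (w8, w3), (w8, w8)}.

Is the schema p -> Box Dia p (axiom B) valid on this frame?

By correspondence theory, B is valid on a frame iff R is symmetric.
Symmetric: yes — every pair in R has its reverse in R.

Yes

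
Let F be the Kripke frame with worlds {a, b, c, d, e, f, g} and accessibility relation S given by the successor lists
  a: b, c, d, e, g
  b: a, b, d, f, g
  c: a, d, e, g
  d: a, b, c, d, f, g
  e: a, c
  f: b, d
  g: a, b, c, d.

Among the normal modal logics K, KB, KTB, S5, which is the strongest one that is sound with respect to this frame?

Symmetric (axiom B): yes — every pair in S has its reverse in S.
Reflexive (axiom T): no — a is not related to itself.
Euclidean (axiom 5): no — a S b and a S c, but not b S c.
So F validates K, KB; KTB would additionally require S to be reflexive. The strongest is KB.

KB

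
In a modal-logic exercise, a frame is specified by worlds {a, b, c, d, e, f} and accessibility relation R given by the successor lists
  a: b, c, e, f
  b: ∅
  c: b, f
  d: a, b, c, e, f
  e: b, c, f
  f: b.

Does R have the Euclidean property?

No

Euclidean: no — a R b and a R c, but not b R c.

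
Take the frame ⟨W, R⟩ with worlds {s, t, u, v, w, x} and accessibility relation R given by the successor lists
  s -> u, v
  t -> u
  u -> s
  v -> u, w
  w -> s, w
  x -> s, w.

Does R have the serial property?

Serial: yes — every world has a successor (e.g. s R u).

Yes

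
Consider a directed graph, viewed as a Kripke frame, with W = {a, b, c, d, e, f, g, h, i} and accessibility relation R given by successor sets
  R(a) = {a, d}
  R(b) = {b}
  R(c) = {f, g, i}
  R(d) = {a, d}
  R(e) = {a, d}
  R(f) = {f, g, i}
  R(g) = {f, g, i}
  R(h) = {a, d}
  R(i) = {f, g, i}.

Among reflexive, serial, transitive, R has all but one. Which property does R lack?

Reflexive: no — c is not related to itself.
Serial: yes — every world has a successor (e.g. a R a).
Transitive: yes — every two-step R-path is closed by a direct edge.
Only reflexive fails.

reflexive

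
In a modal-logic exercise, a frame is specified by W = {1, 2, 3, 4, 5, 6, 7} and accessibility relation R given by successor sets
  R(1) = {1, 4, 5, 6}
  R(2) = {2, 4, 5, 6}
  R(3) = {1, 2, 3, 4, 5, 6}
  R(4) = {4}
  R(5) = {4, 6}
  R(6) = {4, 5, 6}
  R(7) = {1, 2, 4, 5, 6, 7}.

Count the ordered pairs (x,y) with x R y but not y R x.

18

Enumerating: (1,4), (1,5), (1,6), (2,4), (2,5), (2,6), (3,1), (3,2), (3,4), (3,5), (3,6), (5,4), (6,4), (7,1), (7,2), (7,4), (7,5), (7,6).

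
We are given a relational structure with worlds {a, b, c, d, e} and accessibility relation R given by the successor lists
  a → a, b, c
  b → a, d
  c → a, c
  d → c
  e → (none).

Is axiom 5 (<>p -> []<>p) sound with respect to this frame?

No

Axiom 5 corresponds to the accessibility relation being Euclidean.
Euclidean: no — a R b and a R c, but not b R c.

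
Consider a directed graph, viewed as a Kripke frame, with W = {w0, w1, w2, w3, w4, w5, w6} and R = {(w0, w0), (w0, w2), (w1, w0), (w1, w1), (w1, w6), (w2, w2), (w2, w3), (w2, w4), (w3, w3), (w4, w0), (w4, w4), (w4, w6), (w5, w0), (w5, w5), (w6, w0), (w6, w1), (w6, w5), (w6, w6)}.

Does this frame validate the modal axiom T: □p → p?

Yes

The schema T characterises exactly the reflexive frames.
Reflexive: yes — every world is R-related to itself.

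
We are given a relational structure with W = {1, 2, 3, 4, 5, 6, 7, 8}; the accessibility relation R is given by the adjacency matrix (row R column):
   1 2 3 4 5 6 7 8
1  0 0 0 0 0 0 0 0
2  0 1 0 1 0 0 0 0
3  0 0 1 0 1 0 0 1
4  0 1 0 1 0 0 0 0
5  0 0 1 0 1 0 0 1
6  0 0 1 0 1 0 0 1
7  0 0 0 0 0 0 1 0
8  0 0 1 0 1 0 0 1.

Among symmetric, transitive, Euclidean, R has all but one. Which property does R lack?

Symmetric: no — 6 R 3 but not 3 R 6.
Transitive: yes — every two-step R-path is closed by a direct edge.
Euclidean: yes — any two successors of a common world are R-related.
Only symmetric fails.

symmetric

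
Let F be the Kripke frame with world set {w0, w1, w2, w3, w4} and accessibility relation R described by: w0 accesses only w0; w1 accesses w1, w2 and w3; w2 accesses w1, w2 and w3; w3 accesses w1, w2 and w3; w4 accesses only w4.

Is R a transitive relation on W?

Transitive: yes — every two-step R-path is closed by a direct edge.

Yes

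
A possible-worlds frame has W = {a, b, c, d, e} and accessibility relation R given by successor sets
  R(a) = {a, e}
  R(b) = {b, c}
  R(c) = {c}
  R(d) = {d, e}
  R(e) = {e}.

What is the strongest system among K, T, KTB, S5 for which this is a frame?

Reflexive (axiom T): yes — every world is R-related to itself.
Symmetric (axiom B): no — a R e but not e R a.
Euclidean (axiom 5): no — a R e and a R a, but not e R a.
So F validates K, T; KTB would additionally require R to be symmetric. The strongest is T.

T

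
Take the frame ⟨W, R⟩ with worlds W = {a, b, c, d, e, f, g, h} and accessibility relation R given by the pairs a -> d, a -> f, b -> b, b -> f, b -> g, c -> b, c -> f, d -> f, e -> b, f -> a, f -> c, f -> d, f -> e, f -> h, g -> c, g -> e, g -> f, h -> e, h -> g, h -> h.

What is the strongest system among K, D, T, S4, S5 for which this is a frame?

D

Serial (axiom D): yes — every world has a successor (e.g. a R d).
Reflexive (axiom T): no — a is not related to itself.
Transitive (axiom 4): no — a R f and f R c, but not a R c.
Euclidean (axiom 5): no — b R f and b R g, but not f R g.
So F validates K, D; T would additionally require R to be reflexive. The strongest is D.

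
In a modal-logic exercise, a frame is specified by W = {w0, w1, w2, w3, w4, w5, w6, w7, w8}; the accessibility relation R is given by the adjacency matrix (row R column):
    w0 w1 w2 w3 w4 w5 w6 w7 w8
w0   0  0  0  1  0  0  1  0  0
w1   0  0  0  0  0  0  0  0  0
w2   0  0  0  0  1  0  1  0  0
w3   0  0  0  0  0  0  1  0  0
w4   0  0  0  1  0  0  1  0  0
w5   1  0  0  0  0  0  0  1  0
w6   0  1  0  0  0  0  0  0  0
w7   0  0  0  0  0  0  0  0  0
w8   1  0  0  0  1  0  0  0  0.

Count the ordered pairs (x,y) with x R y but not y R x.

12

Enumerating: (w0,w3), (w0,w6), (w2,w4), (w2,w6), (w3,w6), (w4,w3), (w4,w6), (w5,w0), (w5,w7), (w6,w1), (w8,w0), (w8,w4).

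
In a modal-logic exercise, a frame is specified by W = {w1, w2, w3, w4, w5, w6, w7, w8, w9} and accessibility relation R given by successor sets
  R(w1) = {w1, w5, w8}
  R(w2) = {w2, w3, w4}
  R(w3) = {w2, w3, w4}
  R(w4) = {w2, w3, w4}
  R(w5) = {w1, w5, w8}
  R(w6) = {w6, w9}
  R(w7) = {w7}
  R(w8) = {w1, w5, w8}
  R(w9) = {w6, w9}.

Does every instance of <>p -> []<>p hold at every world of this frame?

Axiom 5 corresponds to the accessibility relation being Euclidean.
Euclidean: yes — any two successors of a common world are R-related.

Yes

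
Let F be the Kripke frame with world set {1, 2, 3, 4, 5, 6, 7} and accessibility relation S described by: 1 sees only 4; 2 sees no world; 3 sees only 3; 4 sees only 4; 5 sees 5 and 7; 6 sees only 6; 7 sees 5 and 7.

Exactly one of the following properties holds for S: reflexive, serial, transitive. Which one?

Reflexive: no — 1 is not related to itself.
Serial: no — 2 has no S-successor.
Transitive: yes — every two-step S-path is closed by a direct edge.
Only transitive holds.

transitive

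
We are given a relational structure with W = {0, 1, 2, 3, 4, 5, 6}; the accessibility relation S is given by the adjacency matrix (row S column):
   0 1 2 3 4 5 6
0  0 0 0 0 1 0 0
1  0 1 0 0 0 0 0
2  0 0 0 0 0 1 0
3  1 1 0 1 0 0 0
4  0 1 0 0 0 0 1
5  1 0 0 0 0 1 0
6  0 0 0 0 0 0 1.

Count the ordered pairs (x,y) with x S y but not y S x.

7

Enumerating: (0,4), (2,5), (3,0), (3,1), (4,1), (4,6), (5,0).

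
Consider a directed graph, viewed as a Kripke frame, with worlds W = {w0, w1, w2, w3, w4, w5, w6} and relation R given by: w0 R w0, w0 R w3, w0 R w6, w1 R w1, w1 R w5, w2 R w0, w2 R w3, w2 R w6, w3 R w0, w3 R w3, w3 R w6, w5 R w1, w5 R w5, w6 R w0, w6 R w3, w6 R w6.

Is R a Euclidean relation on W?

Yes

Euclidean: yes — any two successors of a common world are R-related.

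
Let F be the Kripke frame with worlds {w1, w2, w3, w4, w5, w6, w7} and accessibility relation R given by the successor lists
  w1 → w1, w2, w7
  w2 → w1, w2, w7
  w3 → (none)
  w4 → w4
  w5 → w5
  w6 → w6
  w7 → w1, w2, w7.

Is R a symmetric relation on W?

Symmetric: yes — every pair in R has its reverse in R.

Yes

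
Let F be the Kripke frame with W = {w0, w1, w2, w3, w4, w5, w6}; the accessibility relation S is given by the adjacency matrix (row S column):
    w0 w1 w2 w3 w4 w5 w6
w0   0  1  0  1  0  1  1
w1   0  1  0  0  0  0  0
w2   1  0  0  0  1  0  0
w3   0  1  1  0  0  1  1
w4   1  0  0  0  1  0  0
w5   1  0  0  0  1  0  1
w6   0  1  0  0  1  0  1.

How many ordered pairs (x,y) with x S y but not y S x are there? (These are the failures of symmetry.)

Enumerating: (w0,w1), (w0,w3), (w0,w6), (w2,w0), (w2,w4), (w3,w1), (w3,w2), (w3,w5), (w3,w6), (w4,w0), (w5,w4), (w5,w6), (w6,w1), (w6,w4).

14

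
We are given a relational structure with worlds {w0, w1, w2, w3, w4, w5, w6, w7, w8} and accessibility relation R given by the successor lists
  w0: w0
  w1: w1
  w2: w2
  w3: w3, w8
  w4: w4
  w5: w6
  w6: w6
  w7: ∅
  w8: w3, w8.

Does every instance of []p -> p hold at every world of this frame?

By correspondence theory, T is valid on a frame iff R is reflexive.
Reflexive: no — w5 is not related to itself.

No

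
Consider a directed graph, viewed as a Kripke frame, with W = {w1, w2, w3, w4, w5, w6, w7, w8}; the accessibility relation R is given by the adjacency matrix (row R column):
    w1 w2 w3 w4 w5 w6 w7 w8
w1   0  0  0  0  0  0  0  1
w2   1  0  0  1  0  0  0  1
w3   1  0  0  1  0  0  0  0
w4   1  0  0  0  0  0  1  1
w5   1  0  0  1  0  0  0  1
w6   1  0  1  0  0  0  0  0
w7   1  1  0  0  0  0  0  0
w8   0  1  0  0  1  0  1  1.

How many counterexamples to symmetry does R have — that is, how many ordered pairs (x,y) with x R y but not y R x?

15

Enumerating: (w1,w8), (w2,w1), (w2,w4), (w3,w1), (w3,w4), (w4,w1), (w4,w7), (w4,w8), (w5,w1), (w5,w4), (w6,w1), (w6,w3), (w7,w1), (w7,w2), (w8,w7).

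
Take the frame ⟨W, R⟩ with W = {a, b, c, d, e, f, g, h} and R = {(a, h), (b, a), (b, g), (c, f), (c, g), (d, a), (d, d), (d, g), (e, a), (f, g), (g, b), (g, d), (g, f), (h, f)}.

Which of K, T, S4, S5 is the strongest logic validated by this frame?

Reflexive (axiom T): no — a is not related to itself.
Transitive (axiom 4): no — a R h and h R f, but not a R f.
Euclidean (axiom 5): no — b R a and b R g, but not a R g.
So F validates K; T would additionally require R to be reflexive. The strongest is K.

K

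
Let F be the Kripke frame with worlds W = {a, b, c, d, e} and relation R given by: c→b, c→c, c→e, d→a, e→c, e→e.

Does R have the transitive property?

Transitive: no — e R c and c R b, but not e R b.

No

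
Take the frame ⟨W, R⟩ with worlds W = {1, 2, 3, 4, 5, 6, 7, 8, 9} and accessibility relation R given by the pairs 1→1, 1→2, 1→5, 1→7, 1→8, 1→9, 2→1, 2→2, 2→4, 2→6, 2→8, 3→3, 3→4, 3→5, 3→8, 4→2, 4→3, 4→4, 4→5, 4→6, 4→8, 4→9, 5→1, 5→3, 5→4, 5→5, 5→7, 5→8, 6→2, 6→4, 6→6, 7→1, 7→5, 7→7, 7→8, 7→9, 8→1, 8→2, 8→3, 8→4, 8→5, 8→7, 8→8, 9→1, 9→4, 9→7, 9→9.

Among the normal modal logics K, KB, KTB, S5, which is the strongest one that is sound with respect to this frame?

KTB

Symmetric (axiom B): yes — every pair in R has its reverse in R.
Reflexive (axiom T): yes — every world is R-related to itself.
Euclidean (axiom 5): no — 1 R 2 and 1 R 5, but not 2 R 5.
So F validates K, KB, KTB; S5 would additionally require R to be Euclidean. The strongest is KTB.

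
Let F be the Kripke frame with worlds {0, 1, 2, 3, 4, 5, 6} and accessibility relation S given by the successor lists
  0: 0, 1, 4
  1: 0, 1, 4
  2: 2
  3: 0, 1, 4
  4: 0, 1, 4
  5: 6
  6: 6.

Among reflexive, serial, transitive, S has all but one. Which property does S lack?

Reflexive: no — 3 is not related to itself.
Serial: yes — every world has a successor (e.g. 0 S 0).
Transitive: yes — every two-step S-path is closed by a direct edge.
Only reflexive fails.

reflexive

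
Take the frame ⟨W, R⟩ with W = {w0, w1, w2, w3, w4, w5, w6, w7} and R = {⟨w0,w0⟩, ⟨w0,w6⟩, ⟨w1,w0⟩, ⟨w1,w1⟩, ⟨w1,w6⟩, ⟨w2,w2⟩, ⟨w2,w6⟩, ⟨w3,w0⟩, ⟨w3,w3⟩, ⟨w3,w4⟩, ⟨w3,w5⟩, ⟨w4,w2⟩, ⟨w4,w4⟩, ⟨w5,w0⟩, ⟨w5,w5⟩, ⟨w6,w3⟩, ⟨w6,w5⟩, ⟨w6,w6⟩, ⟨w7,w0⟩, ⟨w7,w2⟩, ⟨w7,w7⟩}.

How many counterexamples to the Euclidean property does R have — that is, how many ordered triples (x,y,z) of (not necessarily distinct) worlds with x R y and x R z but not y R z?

Enumerating: (w0,w6,w0), (w1,w0,w1), (w1,w6,w0), (w1,w6,w1), (w2,w6,w2), (w3,w0,w3), (w3,w0,w4), (w3,w0,w5), (w3,w4,w0), (w3,w4,w3), (w3,w4,w5), (w3,w5,w3), … and 10 more.
Total: 22.

22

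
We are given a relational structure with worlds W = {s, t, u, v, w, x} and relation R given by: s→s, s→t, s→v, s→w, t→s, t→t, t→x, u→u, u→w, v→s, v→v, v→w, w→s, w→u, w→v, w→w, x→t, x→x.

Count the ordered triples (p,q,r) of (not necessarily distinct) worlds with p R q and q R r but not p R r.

10

Enumerating: (s,t,x), (s,w,u), (t,s,v), (t,s,w), (u,w,s), (u,w,v), (v,s,t), (v,w,u), (w,s,t), (x,t,s).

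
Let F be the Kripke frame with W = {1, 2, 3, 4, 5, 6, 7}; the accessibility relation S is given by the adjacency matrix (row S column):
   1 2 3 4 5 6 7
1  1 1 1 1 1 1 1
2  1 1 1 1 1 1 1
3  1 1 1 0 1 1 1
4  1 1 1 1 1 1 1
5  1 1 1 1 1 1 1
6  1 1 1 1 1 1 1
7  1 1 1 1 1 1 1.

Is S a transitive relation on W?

Transitive: no — 3 S 1 and 1 S 4, but not 3 S 4.

No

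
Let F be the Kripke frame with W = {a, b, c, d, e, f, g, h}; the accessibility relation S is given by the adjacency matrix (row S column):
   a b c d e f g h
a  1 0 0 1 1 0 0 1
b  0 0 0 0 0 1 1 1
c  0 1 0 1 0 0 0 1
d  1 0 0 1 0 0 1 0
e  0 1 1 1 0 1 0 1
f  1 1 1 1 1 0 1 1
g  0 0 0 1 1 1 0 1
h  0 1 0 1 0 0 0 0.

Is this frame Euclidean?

No

Euclidean: no — a S d and a S e, but not d S e.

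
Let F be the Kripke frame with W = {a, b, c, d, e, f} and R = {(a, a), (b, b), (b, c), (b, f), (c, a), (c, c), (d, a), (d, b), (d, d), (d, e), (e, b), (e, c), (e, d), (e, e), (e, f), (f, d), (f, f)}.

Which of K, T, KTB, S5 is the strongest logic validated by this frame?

Reflexive (axiom T): yes — every world is R-related to itself.
Symmetric (axiom B): no — b R c but not c R b.
Euclidean (axiom 5): no — b R c and b R f, but not c R f.
So F validates K, T; KTB would additionally require R to be symmetric. The strongest is T.

T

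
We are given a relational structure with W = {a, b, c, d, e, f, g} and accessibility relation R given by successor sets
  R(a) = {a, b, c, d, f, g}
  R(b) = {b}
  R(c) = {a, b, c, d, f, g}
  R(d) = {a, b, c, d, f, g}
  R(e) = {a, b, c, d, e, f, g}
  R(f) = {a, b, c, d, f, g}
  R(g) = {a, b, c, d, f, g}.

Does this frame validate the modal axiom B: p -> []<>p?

No

The schema B characterises exactly the symmetric frames.
Symmetric: no — a R b but not b R a.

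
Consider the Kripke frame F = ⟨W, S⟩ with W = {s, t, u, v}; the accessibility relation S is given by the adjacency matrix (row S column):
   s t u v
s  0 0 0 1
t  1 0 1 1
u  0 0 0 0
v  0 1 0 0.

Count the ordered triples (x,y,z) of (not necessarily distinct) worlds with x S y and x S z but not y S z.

10

Enumerating: (s,v,v), (t,s,s), (t,s,u), (t,u,s), (t,u,u), (t,u,v), (t,v,s), (t,v,u), (t,v,v), (v,t,t).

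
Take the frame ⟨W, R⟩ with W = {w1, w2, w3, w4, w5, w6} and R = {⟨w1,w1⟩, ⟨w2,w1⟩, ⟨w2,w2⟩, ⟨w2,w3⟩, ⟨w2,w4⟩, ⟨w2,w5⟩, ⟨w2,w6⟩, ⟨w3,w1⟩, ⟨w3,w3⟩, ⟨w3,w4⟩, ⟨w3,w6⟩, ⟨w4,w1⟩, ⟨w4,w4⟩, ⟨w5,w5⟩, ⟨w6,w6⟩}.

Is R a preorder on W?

Yes

Reflexive: yes — every world is R-related to itself.
Transitive: yes — every two-step R-path is closed by a direct edge.
So R is a preorder.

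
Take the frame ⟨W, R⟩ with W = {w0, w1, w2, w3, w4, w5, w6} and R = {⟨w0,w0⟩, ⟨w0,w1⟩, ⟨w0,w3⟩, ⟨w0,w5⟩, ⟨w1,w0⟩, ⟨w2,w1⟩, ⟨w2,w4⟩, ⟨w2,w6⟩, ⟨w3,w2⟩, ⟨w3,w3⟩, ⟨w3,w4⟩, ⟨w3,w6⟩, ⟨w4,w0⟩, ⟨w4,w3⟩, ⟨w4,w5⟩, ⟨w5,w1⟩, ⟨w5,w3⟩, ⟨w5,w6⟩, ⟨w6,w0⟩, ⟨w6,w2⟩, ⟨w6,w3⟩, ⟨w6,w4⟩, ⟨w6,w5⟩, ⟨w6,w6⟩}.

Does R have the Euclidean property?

Euclidean: no — w0 R w1 and w0 R w3, but not w1 R w3.

No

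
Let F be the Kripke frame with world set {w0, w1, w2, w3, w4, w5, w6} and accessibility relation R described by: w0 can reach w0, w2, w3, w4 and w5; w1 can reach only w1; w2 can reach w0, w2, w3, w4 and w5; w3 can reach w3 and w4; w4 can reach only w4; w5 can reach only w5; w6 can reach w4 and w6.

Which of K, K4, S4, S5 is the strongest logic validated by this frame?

S4

Transitive (axiom 4): yes — every two-step R-path is closed by a direct edge.
Reflexive (axiom T): yes — every world is R-related to itself.
Euclidean (axiom 5): no — w0 R w3 and w0 R w2, but not w3 R w2.
So F validates K, K4, S4; S5 would additionally require R to be Euclidean. The strongest is S4.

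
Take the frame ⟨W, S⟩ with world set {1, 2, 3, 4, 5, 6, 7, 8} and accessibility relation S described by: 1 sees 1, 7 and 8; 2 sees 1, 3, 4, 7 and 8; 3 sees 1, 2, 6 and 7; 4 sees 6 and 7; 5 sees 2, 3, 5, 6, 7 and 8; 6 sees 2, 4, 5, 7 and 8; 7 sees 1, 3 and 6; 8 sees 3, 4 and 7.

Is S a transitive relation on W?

No

Transitive: no — 1 S 7 and 7 S 3, but not 1 S 3.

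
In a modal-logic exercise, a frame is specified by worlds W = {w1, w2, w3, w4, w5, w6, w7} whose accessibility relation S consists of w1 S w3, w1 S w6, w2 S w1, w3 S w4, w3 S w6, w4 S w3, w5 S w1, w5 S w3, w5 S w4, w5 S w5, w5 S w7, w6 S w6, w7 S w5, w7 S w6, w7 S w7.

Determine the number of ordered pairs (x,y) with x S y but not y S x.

Enumerating: (w1,w3), (w1,w6), (w2,w1), (w3,w6), (w5,w1), (w5,w3), (w5,w4), (w7,w6).

8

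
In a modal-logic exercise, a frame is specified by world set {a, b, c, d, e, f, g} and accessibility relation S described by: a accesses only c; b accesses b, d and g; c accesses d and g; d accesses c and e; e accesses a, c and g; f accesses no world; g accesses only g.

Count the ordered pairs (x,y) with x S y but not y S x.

Enumerating: (a,c), (b,d), (b,g), (c,g), (d,e), (e,a), (e,c), (e,g).

8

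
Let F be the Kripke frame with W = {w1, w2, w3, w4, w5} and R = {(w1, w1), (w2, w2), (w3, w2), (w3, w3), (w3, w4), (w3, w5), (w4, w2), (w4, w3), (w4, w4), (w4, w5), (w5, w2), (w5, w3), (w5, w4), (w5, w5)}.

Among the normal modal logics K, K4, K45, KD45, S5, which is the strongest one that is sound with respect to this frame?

K4

Transitive (axiom 4): yes — every two-step R-path is closed by a direct edge.
Euclidean (axiom 5): no — w3 R w2 and w3 R w4, but not w2 R w4.
Serial (axiom D): yes — every world has a successor (e.g. w1 R w1).
Reflexive (axiom T): yes — every world is R-related to itself.
So F validates K, K4; K45 would additionally require R to be Euclidean. The strongest is K4.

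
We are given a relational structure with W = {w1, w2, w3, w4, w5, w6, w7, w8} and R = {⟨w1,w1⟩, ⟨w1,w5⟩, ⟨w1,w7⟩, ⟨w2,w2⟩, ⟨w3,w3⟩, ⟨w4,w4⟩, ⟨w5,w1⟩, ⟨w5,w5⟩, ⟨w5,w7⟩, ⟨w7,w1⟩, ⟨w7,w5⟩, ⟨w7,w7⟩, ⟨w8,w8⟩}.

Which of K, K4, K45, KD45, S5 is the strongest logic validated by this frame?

Transitive (axiom 4): yes — every two-step R-path is closed by a direct edge.
Euclidean (axiom 5): yes — any two successors of a common world are R-related.
Serial (axiom D): no — w6 has no R-successor.
Reflexive (axiom T): no — w6 is not related to itself.
So F validates K, K4, K45; KD45 would additionally require R to be serial. The strongest is K45.

K45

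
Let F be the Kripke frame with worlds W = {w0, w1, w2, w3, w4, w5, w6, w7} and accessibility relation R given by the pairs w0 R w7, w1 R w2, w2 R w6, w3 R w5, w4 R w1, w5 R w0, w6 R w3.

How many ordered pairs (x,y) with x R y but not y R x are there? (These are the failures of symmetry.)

Enumerating: (w0,w7), (w1,w2), (w2,w6), (w3,w5), (w4,w1), (w5,w0), (w6,w3).

7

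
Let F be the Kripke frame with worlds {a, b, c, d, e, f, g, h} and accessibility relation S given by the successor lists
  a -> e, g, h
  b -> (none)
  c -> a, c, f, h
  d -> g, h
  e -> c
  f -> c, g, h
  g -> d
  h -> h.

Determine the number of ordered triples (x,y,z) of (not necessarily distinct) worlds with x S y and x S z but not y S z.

Enumerating: (a,e,e), (a,e,g), (a,e,h), (a,g,e), (a,g,g), (a,g,h), (a,h,e), (a,h,g), (c,a,a), (c,a,c), (c,a,f), (c,f,a), … and 14 more.
Total: 26.

26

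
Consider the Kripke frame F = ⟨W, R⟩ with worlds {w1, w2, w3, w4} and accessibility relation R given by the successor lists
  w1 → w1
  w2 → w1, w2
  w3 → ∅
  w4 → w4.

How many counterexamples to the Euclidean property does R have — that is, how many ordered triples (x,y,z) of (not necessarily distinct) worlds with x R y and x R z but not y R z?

1

Enumerating: (w2,w1,w2).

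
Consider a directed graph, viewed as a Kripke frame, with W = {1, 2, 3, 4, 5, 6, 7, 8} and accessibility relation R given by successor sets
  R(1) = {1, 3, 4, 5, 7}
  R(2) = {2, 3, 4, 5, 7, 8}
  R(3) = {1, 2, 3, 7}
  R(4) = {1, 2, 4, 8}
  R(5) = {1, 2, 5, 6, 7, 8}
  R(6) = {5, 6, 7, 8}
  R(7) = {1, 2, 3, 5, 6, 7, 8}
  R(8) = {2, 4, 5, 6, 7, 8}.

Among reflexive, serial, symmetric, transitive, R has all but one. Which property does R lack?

Reflexive: yes — every world is R-related to itself.
Serial: yes — every world has a successor (e.g. 1 R 1).
Symmetric: yes — every pair in R has its reverse in R.
Transitive: no — 1 R 3 and 3 R 2, but not 1 R 2.
Only transitive fails.

transitive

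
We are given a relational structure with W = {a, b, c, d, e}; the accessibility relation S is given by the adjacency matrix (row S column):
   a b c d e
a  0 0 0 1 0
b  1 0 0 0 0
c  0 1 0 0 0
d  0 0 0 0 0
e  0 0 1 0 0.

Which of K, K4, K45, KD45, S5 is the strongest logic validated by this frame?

K

Transitive (axiom 4): no — b S a and a S d, but not b S d.
Euclidean (axiom 5): no — a S d and a S d, but not d S d.
Serial (axiom D): no — d has no S-successor.
Reflexive (axiom T): no — a is not related to itself.
So F validates K; K4 would additionally require S to be transitive. The strongest is K.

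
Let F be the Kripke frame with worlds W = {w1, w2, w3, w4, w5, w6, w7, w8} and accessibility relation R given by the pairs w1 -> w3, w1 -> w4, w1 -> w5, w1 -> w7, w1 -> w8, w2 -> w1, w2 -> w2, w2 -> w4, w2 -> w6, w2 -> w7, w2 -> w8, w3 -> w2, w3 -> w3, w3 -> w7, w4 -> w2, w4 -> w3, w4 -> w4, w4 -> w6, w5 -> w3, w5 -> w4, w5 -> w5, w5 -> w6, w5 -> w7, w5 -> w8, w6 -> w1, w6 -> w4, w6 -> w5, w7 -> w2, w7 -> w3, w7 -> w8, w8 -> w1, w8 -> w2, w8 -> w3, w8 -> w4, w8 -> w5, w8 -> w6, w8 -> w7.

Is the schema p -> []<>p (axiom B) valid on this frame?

The schema B characterises exactly the symmetric frames.
Symmetric: no — w1 R w3 but not w3 R w1.

No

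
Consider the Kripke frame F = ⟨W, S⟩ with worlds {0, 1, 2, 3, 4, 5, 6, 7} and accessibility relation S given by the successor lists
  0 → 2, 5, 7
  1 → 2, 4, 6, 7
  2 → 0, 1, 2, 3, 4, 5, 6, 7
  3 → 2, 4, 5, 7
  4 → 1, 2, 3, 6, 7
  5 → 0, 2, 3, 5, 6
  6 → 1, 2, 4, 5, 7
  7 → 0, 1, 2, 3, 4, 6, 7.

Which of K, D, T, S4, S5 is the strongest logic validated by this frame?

D

Serial (axiom D): yes — every world has a successor (e.g. 0 S 2).
Reflexive (axiom T): no — 0 is not related to itself.
Transitive (axiom 4): no — 0 S 2 and 2 S 1, but not 0 S 1.
Euclidean (axiom 5): no — 0 S 5 and 0 S 7, but not 5 S 7.
So F validates K, D; T would additionally require S to be reflexive. The strongest is D.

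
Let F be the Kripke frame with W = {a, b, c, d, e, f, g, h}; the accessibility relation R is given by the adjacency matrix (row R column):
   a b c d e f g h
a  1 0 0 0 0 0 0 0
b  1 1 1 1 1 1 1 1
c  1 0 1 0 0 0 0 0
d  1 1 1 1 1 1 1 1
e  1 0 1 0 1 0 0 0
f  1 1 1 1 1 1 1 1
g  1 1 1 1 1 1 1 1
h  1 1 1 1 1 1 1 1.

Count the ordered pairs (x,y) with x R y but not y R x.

18

Enumerating: (b,a), (b,c), (b,e), (c,a), (d,a), (d,c), (d,e), (e,a), (e,c), (f,a), (f,c), (f,e), (g,a), (g,c), (g,e), (h,a), (h,c), (h,e).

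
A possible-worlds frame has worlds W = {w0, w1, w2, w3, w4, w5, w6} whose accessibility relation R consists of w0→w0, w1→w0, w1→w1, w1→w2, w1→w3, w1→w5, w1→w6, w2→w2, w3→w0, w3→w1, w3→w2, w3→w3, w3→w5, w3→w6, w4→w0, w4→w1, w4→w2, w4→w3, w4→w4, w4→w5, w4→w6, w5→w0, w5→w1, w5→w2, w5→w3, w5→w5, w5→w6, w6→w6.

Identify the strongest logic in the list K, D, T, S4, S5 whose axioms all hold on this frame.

Serial (axiom D): yes — every world has a successor (e.g. w0 R w0).
Reflexive (axiom T): yes — every world is R-related to itself.
Transitive (axiom 4): yes — every two-step R-path is closed by a direct edge.
Euclidean (axiom 5): no — w1 R w0 and w1 R w2, but not w0 R w2.
So F validates K, D, T, S4; S5 would additionally require R to be Euclidean. The strongest is S4.

S4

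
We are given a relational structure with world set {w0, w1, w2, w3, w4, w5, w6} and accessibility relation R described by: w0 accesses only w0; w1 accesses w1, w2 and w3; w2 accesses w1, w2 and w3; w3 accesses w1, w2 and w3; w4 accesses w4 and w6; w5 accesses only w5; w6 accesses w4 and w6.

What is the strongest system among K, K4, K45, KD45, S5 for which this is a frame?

Transitive (axiom 4): yes — every two-step R-path is closed by a direct edge.
Euclidean (axiom 5): yes — any two successors of a common world are R-related.
Serial (axiom D): yes — every world has a successor (e.g. w0 R w0).
Reflexive (axiom T): yes — every world is R-related to itself.
So F validates K, K4, K45, KD45, S5. The strongest is S5.

S5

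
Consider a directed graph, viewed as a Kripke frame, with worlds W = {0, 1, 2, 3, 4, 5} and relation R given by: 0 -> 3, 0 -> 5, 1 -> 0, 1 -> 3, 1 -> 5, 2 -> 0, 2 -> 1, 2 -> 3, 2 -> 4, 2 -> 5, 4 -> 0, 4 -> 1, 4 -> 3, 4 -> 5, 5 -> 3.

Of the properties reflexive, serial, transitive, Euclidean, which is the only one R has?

Reflexive: no — 0 is not related to itself.
Serial: no — 3 has no R-successor.
Transitive: yes — every two-step R-path is closed by a direct edge.
Euclidean: no — 0 R 3 and 0 R 5, but not 3 R 5.
Only transitive holds.

transitive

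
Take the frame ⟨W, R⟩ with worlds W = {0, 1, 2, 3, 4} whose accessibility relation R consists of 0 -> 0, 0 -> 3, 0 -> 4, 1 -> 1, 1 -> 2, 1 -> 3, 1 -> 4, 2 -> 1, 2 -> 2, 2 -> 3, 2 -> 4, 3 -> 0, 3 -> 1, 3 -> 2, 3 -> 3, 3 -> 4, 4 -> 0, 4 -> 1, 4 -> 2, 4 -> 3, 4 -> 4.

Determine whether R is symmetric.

Symmetric: yes — every pair in R has its reverse in R.

Yes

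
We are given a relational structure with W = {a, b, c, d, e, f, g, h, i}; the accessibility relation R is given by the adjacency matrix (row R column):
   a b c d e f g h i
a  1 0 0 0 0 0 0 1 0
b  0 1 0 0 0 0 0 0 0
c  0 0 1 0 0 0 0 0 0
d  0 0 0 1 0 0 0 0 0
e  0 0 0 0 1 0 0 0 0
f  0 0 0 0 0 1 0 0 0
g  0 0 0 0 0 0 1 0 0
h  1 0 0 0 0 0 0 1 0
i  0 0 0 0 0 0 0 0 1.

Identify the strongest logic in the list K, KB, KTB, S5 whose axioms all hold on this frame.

Symmetric (axiom B): yes — every pair in R has its reverse in R.
Reflexive (axiom T): yes — every world is R-related to itself.
Euclidean (axiom 5): yes — any two successors of a common world are R-related.
So F validates K, KB, KTB, S5. The strongest is S5.

S5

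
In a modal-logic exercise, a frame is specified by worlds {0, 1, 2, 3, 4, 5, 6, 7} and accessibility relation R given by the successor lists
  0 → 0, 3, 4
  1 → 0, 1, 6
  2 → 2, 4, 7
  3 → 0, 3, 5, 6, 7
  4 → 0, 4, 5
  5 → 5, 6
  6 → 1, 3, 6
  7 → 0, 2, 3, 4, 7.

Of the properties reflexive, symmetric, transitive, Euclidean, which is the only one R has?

reflexive

Reflexive: yes — every world is R-related to itself.
Symmetric: no — 1 R 0 but not 0 R 1.
Transitive: no — 0 R 3 and 3 R 5, but not 0 R 5.
Euclidean: no — 0 R 3 and 0 R 4, but not 3 R 4.
Only reflexive holds.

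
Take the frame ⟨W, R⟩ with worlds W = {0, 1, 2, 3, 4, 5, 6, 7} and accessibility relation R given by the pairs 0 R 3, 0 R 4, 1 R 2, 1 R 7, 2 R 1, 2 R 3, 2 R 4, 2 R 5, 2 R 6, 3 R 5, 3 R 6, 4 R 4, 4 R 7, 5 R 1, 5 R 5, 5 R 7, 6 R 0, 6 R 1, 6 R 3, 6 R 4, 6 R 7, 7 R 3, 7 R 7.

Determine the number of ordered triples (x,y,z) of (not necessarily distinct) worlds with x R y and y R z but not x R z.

Enumerating: (0,3,5), (0,3,6), (0,4,7), (1,2,1), (1,2,3), (1,2,4), (1,2,5), (1,2,6), (1,7,3), (2,1,2), (2,1,7), (2,4,7), … and 18 more.
Total: 30.

30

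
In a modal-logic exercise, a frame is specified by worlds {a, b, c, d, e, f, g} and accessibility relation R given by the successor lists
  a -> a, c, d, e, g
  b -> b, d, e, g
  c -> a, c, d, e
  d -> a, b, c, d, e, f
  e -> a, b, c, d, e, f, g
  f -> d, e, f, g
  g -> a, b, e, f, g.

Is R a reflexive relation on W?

Yes

Reflexive: yes — every world is R-related to itself.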